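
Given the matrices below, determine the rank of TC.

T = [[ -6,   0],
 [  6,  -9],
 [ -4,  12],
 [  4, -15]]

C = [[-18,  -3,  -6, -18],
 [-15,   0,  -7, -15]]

First compute TC:
[[108,  18,  36, 108],
 [ 27, -18,  27,  27],
 [-108,  12, -60, -108],
 [153, -12,  81, 153]]
Now row reduce the product.
R2 ← R2 − (1/4)·R1: [0, -45/2, 18, 0]
R3 ← R3 + R1: [0, 30, -24, 0]
R4 ← R4 − (17/12)·R1: [0, -75/2, 30, 0]
R3 ← R3 + (4/3)·R2: [0, 0, 0, 0]
R4 ← R4 − (5/3)·R2: [0, 0, 0, 0]
2 nonzero rows, so rank(TC) = 2.

2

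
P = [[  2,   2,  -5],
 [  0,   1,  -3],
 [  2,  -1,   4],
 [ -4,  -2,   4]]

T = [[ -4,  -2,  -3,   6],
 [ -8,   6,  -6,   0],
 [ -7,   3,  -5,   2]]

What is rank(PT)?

2

First compute PT:
[[ 11,  -7,   7,   2],
 [ 13,  -3,   9,  -6],
 [-28,   2, -20,  20],
 [  4,   8,   4, -16]]
Now row reduce the product.
R2 ← R2 − (13/11)·R1: [0, 58/11, 8/11, -92/11]
R3 ← R3 + (28/11)·R1: [0, -174/11, -24/11, 276/11]
R4 ← R4 − (4/11)·R1: [0, 116/11, 16/11, -184/11]
R3 ← R3 + (3)·R2: [0, 0, 0, 0]
R4 ← R4 − (2)·R2: [0, 0, 0, 0]
2 nonzero rows, so rank(PT) = 2.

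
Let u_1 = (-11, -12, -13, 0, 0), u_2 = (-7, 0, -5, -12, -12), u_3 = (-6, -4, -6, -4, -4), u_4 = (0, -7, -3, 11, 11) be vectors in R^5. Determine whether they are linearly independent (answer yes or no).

Form the matrix with these vectors as rows and row reduce.
R2 ← R2 − (7/11)·R1: [0, 84/11, 36/11, -12, -12]
R3 ← R3 − (6/11)·R1: [0, 28/11, 12/11, -4, -4]
R3 ← R3 − (1/3)·R2: [0, 0, 0, 0, 0]
R4 ← R4 + (11/12)·R2: [0, 0, 0, 0, 0]
2 nonzero rows, so the 4 vectors span a space of dimension 2.
Since 2 < 4, the vectors are linearly dependent.

no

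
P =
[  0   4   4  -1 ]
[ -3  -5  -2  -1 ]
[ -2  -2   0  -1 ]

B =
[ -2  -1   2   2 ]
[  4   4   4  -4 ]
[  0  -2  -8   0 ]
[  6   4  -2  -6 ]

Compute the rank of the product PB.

First compute PB:
[[ 10,   4, -14, -10],
 [-20, -17,  -8,  20],
 [-10, -10, -10,  10]]
Now row reduce the product.
R2 ← R2 + (2)·R1: [0, -9, -36, 0]
R3 ← R3 + R1: [0, -6, -24, 0]
R3 ← R3 − (2/3)·R2: [0, 0, 0, 0]
2 nonzero rows, so rank(PB) = 2.

2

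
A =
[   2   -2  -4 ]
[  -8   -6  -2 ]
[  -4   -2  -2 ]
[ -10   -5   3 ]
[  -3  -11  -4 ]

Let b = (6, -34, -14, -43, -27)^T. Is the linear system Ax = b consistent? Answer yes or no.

Row reduce the augmented matrix [A | b].
R2 ← R2 + (4)·R1: [0, -14, -18, -10]
R3 ← R3 + (2)·R1: [0, -6, -10, -2]
R4 ← R4 + (5)·R1: [0, -15, -17, -13]
R5 ← R5 + (3/2)·R1: [0, -14, -10, -18]
R3 ← R3 − (3/7)·R2: [0, 0, -16/7, 16/7]
R4 ← R4 − (15/14)·R2: [0, 0, 16/7, -16/7]
R5 ← R5 − R2: [0, 0, 8, -8]
R4 ← R4 + R3: [0, 0, 0, 0]
R5 ← R5 + (7/2)·R3: [0, 0, 0, 0]
The echelon form has 3 nonzero rows, and every pivot lies in the first 3 columns, so rank(A) = rank([A|b]) = 3.
The system is consistent.

yes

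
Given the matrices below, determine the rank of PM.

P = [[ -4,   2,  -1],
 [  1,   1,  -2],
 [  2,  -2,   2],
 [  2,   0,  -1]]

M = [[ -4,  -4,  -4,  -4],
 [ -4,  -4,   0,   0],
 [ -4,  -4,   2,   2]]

First compute PM:
[[ 12,  12,  14,  14],
 [  0,   0,  -8,  -8],
 [ -8,  -8,  -4,  -4],
 [ -4,  -4, -10, -10]]
Now row reduce the product.
R3 ← R3 + (2/3)·R1: [0, 0, 16/3, 16/3]
R4 ← R4 + (1/3)·R1: [0, 0, -16/3, -16/3]
R3 ← R3 + (2/3)·R2: [0, 0, 0, 0]
R4 ← R4 − (2/3)·R2: [0, 0, 0, 0]
2 nonzero rows, so rank(PM) = 2.

2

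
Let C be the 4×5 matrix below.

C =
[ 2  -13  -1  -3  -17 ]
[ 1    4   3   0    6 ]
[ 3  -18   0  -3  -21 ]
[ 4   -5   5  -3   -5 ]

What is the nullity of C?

Row reduce to echelon form.
R2 ← R2 − (1/2)·R1: [0, 21/2, 7/2, 3/2, 29/2]
R3 ← R3 − (3/2)·R1: [0, 3/2, 3/2, 3/2, 9/2]
R4 ← R4 − (2)·R1: [0, 21, 7, 3, 29]
R3 ← R3 − (1/7)·R2: [0, 0, 1, 9/7, 17/7]
R4 ← R4 − (2)·R2: [0, 0, 0, 0, 0]
3 nonzero rows, so rank(C) = 3.
C has 5 columns; by rank–nullity, nullity = 5 − 3 = 2.

2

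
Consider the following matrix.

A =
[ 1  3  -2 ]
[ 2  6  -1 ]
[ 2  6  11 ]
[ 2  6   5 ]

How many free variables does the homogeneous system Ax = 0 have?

Row reduce to echelon form.
R2 ← R2 − (2)·R1: [0, 0, 3]
R3 ← R3 − (2)·R1: [0, 0, 15]
R4 ← R4 − (2)·R1: [0, 0, 9]
R3 ← R3 − (5)·R2: [0, 0, 0]
R4 ← R4 − (3)·R2: [0, 0, 0]
2 nonzero rows, so rank(A) = 2.
A has 3 columns; by rank–nullity, nullity = 3 − 2 = 1.

1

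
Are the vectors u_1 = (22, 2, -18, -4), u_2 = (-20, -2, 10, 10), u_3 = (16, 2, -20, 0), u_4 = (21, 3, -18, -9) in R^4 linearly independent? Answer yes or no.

Form the matrix with these vectors as rows and row reduce.
R2 ← R2 + (10/11)·R1: [0, -2/11, -70/11, 70/11]
R3 ← R3 − (8/11)·R1: [0, 6/11, -76/11, 32/11]
R4 ← R4 − (21/22)·R1: [0, 12/11, -9/11, -57/11]
R3 ← R3 + (3)·R2: [0, 0, -26, 22]
R4 ← R4 + (6)·R2: [0, 0, -39, 33]
R4 ← R4 − (3/2)·R3: [0, 0, 0, 0]
3 nonzero rows, so the 4 vectors span a space of dimension 3.
Since 3 < 4, the vectors are linearly dependent.

no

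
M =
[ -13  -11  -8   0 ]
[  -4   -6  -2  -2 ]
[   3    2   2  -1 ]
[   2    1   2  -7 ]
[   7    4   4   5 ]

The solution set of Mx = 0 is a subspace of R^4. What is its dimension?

Row reduce to echelon form.
R2 ← R2 − (4/13)·R1: [0, -34/13, 6/13, -2]
R3 ← R3 + (3/13)·R1: [0, -7/13, 2/13, -1]
R4 ← R4 + (2/13)·R1: [0, -9/13, 10/13, -7]
R5 ← R5 + (7/13)·R1: [0, -25/13, -4/13, 5]
R3 ← R3 − (7/34)·R2: [0, 0, 1/17, -10/17]
R4 ← R4 − (9/34)·R2: [0, 0, 11/17, -110/17]
R5 ← R5 − (25/34)·R2: [0, 0, -11/17, 110/17]
R4 ← R4 − (11)·R3: [0, 0, 0, 0]
R5 ← R5 + (11)·R3: [0, 0, 0, 0]
3 nonzero rows, so rank(M) = 3.
M has 4 columns; by rank–nullity, nullity = 4 − 3 = 1.

1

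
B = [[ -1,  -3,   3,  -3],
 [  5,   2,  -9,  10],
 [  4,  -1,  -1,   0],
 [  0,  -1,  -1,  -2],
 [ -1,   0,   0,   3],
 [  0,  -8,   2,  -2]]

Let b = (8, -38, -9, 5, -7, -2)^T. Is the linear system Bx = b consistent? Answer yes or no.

yes

Row reduce the augmented matrix [B | b].
R2 ← R2 + (5)·R1: [0, -13, 6, -5, 2]
R3 ← R3 + (4)·R1: [0, -13, 11, -12, 23]
R5 ← R5 − R1: [0, 3, -3, 6, -15]
R3 ← R3 − R2: [0, 0, 5, -7, 21]
R4 ← R4 − (1/13)·R2: [0, 0, -19/13, -21/13, 63/13]
R5 ← R5 + (3/13)·R2: [0, 0, -21/13, 63/13, -189/13]
R6 ← R6 − (8/13)·R2: [0, 0, -22/13, 14/13, -42/13]
R4 ← R4 + (19/65)·R3: [0, 0, 0, -238/65, 714/65]
R5 ← R5 + (21/65)·R3: [0, 0, 0, 168/65, -504/65]
R6 ← R6 + (22/65)·R3: [0, 0, 0, -84/65, 252/65]
R5 ← R5 + (12/17)·R4: [0, 0, 0, 0, 0]
R6 ← R6 − (6/17)·R4: [0, 0, 0, 0, 0]
The echelon form has 4 nonzero rows, and every pivot lies in the first 4 columns, so rank(B) = rank([B|b]) = 4.
The system is consistent.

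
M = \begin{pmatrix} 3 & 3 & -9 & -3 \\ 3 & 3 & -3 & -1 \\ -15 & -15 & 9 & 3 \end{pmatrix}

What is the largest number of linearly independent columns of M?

2

Row reduce to echelon form.
R2 ← R2 − R1: [0, 0, 6, 2]
R3 ← R3 + (5)·R1: [0, 0, -36, -12]
R3 ← R3 + (6)·R2: [0, 0, 0, 0]
Echelon form has 2 nonzero rows, so rank(M) = 2.
The rank gives the maximum number of linearly independent columns: 2.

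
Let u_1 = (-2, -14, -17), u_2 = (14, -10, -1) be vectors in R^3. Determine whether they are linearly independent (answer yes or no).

Form the matrix with these vectors as rows and row reduce.
R2 ← R2 + (7)·R1: [0, -108, -120]
2 nonzero rows, so the 2 vectors span a space of dimension 2.
Since 2 = 2, the vectors are linearly independent.

yes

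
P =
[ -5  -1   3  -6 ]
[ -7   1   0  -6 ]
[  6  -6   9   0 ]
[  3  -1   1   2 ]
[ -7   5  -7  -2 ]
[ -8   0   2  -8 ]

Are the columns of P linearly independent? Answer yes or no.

Row reduce P to echelon form.
R2 ← R2 − (7/5)·R1: [0, 12/5, -21/5, 12/5]
R3 ← R3 + (6/5)·R1: [0, -36/5, 63/5, -36/5]
R4 ← R4 + (3/5)·R1: [0, -8/5, 14/5, -8/5]
R5 ← R5 − (7/5)·R1: [0, 32/5, -56/5, 32/5]
R6 ← R6 − (8/5)·R1: [0, 8/5, -14/5, 8/5]
R3 ← R3 + (3)·R2: [0, 0, 0, 0]
R4 ← R4 + (2/3)·R2: [0, 0, 0, 0]
R5 ← R5 − (8/3)·R2: [0, 0, 0, 0]
R6 ← R6 − (2/3)·R2: [0, 0, 0, 0]
2 pivots among 4 columns.
Only 2 < 4 pivot columns, so the columns are linearly dependent.

no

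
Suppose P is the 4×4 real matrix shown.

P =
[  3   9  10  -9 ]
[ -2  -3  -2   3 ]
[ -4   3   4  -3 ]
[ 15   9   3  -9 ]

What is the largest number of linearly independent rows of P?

Row reduce to echelon form.
R2 ← R2 + (2/3)·R1: [0, 3, 14/3, -3]
R3 ← R3 + (4/3)·R1: [0, 15, 52/3, -15]
R4 ← R4 − (5)·R1: [0, -36, -47, 36]
R3 ← R3 − (5)·R2: [0, 0, -6, 0]
R4 ← R4 + (12)·R2: [0, 0, 9, 0]
R4 ← R4 + (3/2)·R3: [0, 0, 0, 0]
Echelon form has 3 nonzero rows, so rank(P) = 3.
The rank gives the maximum number of linearly independent rows: 3.

3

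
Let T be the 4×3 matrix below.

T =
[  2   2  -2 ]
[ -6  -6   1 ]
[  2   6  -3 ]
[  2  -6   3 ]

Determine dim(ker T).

Row reduce to echelon form.
R2 ← R2 + (3)·R1: [0, 0, -5]
R3 ← R3 − R1: [0, 4, -1]
R4 ← R4 − R1: [0, -8, 5]
Swap R2 ↔ R3
R4 ← R4 + (2)·R2: [0, 0, 3]
R4 ← R4 + (3/5)·R3: [0, 0, 0]
3 nonzero rows, so rank(T) = 3.
T has 3 columns; by rank–nullity, nullity = 3 − 3 = 0.

0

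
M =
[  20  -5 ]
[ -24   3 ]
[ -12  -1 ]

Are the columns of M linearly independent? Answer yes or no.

Row reduce M to echelon form.
R2 ← R2 + (6/5)·R1: [0, -3]
R3 ← R3 + (3/5)·R1: [0, -4]
R3 ← R3 − (4/3)·R2: [0, 0]
2 pivots among 2 columns.
Every column is a pivot column, so the columns are linearly independent.

yes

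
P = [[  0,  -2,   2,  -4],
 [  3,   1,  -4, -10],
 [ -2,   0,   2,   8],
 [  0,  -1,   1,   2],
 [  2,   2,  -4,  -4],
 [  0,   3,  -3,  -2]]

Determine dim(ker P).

1

Row reduce to echelon form.
Swap R1 ↔ R2
R3 ← R3 + (2/3)·R1: [0, 2/3, -2/3, 4/3]
R5 ← R5 − (2/3)·R1: [0, 4/3, -4/3, 8/3]
R3 ← R3 + (1/3)·R2: [0, 0, 0, 0]
R4 ← R4 − (1/2)·R2: [0, 0, 0, 4]
R5 ← R5 + (2/3)·R2: [0, 0, 0, 0]
R6 ← R6 + (3/2)·R2: [0, 0, 0, -8]
Swap R3 ↔ R4
R6 ← R6 + (2)·R3: [0, 0, 0, 0]
3 nonzero rows, so rank(P) = 3.
P has 4 columns; by rank–nullity, nullity = 4 − 3 = 1.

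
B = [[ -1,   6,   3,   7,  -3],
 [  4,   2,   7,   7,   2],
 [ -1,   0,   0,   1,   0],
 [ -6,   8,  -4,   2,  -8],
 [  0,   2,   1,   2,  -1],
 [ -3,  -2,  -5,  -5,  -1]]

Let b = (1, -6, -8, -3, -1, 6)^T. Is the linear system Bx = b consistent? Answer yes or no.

no

Row reduce the augmented matrix [B | b].
R2 ← R2 + (4)·R1: [0, 26, 19, 35, -10, -2]
R3 ← R3 − R1: [0, -6, -3, -6, 3, -9]
R4 ← R4 − (6)·R1: [0, -28, -22, -40, 10, -9]
R6 ← R6 − (3)·R1: [0, -20, -14, -26, 8, 3]
R3 ← R3 + (3/13)·R2: [0, 0, 18/13, 27/13, 9/13, -123/13]
R4 ← R4 + (14/13)·R2: [0, 0, -20/13, -30/13, -10/13, -145/13]
R5 ← R5 − (1/13)·R2: [0, 0, -6/13, -9/13, -3/13, -11/13]
R6 ← R6 + (10/13)·R2: [0, 0, 8/13, 12/13, 4/13, 19/13]
R4 ← R4 + (10/9)·R3: [0, 0, 0, 0, 0, -65/3]
R5 ← R5 + (1/3)·R3: [0, 0, 0, 0, 0, -4]
R6 ← R6 − (4/9)·R3: [0, 0, 0, 0, 0, 17/3]
R5 ← R5 − (12/65)·R4: [0, 0, 0, 0, 0, 0]
R6 ← R6 + (17/65)·R4: [0, 0, 0, 0, 0, 0]
The echelon form has 4 nonzero rows; the last pivot sits in the augmented column, so rank(B) = 3 but rank([B|b]) = 4.
Since the ranks differ, the system is inconsistent.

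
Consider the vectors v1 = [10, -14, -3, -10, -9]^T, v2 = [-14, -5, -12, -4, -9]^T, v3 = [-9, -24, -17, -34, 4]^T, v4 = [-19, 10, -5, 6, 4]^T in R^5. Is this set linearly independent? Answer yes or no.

no

Form the matrix with these vectors as rows and row reduce.
R2 ← R2 + (7/5)·R1: [0, -123/5, -81/5, -18, -108/5]
R3 ← R3 + (9/10)·R1: [0, -183/5, -197/10, -43, -41/10]
R4 ← R4 + (19/10)·R1: [0, -83/5, -107/10, -13, -131/10]
R3 ← R3 − (61/41)·R2: [0, 0, 361/82, -665/41, 2299/82]
R4 ← R4 − (83/123)·R2: [0, 0, 19/82, -35/41, 121/82]
R4 ← R4 − (1/19)·R3: [0, 0, 0, 0, 0]
3 nonzero rows, so the 4 vectors span a space of dimension 3.
Since 3 < 4, the vectors are linearly dependent.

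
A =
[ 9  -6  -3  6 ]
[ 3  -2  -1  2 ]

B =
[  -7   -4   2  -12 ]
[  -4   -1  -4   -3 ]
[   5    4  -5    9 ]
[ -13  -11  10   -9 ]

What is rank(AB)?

First compute AB:
[[-132, -108, 117, -171],
 [-44, -36,  39, -57]]
Now row reduce the product.
R2 ← R2 − (1/3)·R1: [0, 0, 0, 0]
1 nonzero row, so rank(AB) = 1.

1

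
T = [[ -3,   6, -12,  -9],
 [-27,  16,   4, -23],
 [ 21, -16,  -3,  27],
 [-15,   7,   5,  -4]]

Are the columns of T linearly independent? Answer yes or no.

yes

Row reduce T to echelon form.
R2 ← R2 − (9)·R1: [0, -38, 112, 58]
R3 ← R3 + (7)·R1: [0, 26, -87, -36]
R4 ← R4 − (5)·R1: [0, -23, 65, 41]
R3 ← R3 + (13/19)·R2: [0, 0, -197/19, 70/19]
R4 ← R4 − (23/38)·R2: [0, 0, -53/19, 112/19]
R4 ← R4 − (53/197)·R3: [0, 0, 0, 966/197]
4 pivots among 4 columns.
Every column is a pivot column, so the columns are linearly independent.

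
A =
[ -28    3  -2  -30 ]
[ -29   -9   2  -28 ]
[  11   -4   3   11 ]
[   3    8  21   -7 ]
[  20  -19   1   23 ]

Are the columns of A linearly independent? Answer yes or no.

yes

Row reduce A to echelon form.
R2 ← R2 − (29/28)·R1: [0, -339/28, 57/14, 43/14]
R3 ← R3 + (11/28)·R1: [0, -79/28, 31/14, -11/14]
R4 ← R4 + (3/28)·R1: [0, 233/28, 291/14, -143/14]
R5 ← R5 + (5/7)·R1: [0, -118/7, -3/7, 11/7]
R3 ← R3 − (79/339)·R2: [0, 0, 143/113, -509/339]
R4 ← R4 + (233/339)·R2: [0, 0, 2665/113, -2747/339]
R5 ← R5 − (472/339)·R2: [0, 0, -689/113, -917/339]
R4 ← R4 − (205/11)·R3: [0, 0, 0, 656/33]
R5 ← R5 + (53/11)·R3: [0, 0, 0, -328/33]
R5 ← R5 + (1/2)·R4: [0, 0, 0, 0]
4 pivots among 4 columns.
Every column is a pivot column, so the columns are linearly independent.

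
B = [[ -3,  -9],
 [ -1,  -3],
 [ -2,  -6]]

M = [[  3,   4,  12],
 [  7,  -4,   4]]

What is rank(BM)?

1

First compute BM:
[[-72,  24, -72],
 [-24,   8, -24],
 [-48,  16, -48]]
Now row reduce the product.
R2 ← R2 − (1/3)·R1: [0, 0, 0]
R3 ← R3 − (2/3)·R1: [0, 0, 0]
1 nonzero row, so rank(BM) = 1.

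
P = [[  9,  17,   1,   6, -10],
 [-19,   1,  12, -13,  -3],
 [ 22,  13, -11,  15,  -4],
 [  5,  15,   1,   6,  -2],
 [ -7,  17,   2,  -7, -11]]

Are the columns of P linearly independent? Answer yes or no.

Row reduce P to echelon form.
R2 ← R2 + (19/9)·R1: [0, 332/9, 127/9, -1/3, -217/9]
R3 ← R3 − (22/9)·R1: [0, -257/9, -121/9, 1/3, 184/9]
R4 ← R4 − (5/9)·R1: [0, 50/9, 4/9, 8/3, 32/9]
R5 ← R5 + (7/9)·R1: [0, 272/9, 25/9, -7/3, -169/9]
R3 ← R3 + (257/332)·R2: [0, 0, -837/332, 25/332, 591/332]
R4 ← R4 − (25/166)·R2: [0, 0, -279/166, 451/166, 1193/166]
R5 ← R5 − (68/83)·R2: [0, 0, -729/83, -171/83, 81/83]
R4 ← R4 − (2/3)·R3: [0, 0, 0, 8/3, 6]
R5 ← R5 − (108/31)·R3: [0, 0, 0, -72/31, -162/31]
R5 ← R5 + (27/31)·R4: [0, 0, 0, 0, 0]
4 pivots among 5 columns.
Only 4 < 5 pivot columns, so the columns are linearly dependent.

no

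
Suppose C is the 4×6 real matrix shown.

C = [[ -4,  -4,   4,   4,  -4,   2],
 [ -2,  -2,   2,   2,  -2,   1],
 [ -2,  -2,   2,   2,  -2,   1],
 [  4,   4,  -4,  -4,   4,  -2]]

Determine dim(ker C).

5

Row reduce to echelon form.
R2 ← R2 − (1/2)·R1: [0, 0, 0, 0, 0, 0]
R3 ← R3 − (1/2)·R1: [0, 0, 0, 0, 0, 0]
R4 ← R4 + R1: [0, 0, 0, 0, 0, 0]
1 nonzero row, so rank(C) = 1.
C has 6 columns; by rank–nullity, nullity = 6 − 1 = 5.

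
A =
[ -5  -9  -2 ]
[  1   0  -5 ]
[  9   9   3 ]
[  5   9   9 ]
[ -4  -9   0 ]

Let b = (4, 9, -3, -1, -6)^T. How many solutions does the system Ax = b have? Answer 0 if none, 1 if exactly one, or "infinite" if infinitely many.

Row reduce the augmented matrix [A | b].
R2 ← R2 + (1/5)·R1: [0, -9/5, -27/5, 49/5]
R3 ← R3 + (9/5)·R1: [0, -36/5, -3/5, 21/5]
R4 ← R4 + R1: [0, 0, 7, 3]
R5 ← R5 − (4/5)·R1: [0, -9/5, 8/5, -46/5]
R3 ← R3 − (4)·R2: [0, 0, 21, -35]
R5 ← R5 − R2: [0, 0, 7, -19]
R4 ← R4 − (1/3)·R3: [0, 0, 0, 44/3]
R5 ← R5 − (1/3)·R3: [0, 0, 0, -22/3]
R5 ← R5 + (1/2)·R4: [0, 0, 0, 0]
The echelon form has 4 nonzero rows; the last pivot sits in the augmented column, so rank(A) = 3 but rank([A|b]) = 4.
Since the ranks differ, the system is inconsistent.
It has no solutions.

0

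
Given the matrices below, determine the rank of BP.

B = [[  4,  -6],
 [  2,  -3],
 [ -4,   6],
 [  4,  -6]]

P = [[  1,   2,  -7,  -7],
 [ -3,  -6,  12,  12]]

1

First compute BP:
[[ 22,  44, -100, -100],
 [ 11,  22, -50, -50],
 [-22, -44, 100, 100],
 [ 22,  44, -100, -100]]
Now row reduce the product.
R2 ← R2 − (1/2)·R1: [0, 0, 0, 0]
R3 ← R3 + R1: [0, 0, 0, 0]
R4 ← R4 − R1: [0, 0, 0, 0]
1 nonzero row, so rank(BP) = 1.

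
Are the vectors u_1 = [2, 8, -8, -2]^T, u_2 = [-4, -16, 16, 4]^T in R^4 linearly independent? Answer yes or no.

no

Form the matrix with these vectors as rows and row reduce.
R2 ← R2 + (2)·R1: [0, 0, 0, 0]
1 nonzero row, so the 2 vectors span a space of dimension 1.
Since 1 < 2, the vectors are linearly dependent.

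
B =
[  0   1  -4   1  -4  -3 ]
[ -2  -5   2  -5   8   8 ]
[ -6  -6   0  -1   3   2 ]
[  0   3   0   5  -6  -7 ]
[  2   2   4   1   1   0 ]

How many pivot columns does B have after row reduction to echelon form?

Row reduce to echelon form.
Swap R1 ↔ R2
R3 ← R3 − (3)·R1: [0, 9, -6, 14, -21, -22]
R5 ← R5 + R1: [0, -3, 6, -4, 9, 8]
R3 ← R3 − (9)·R2: [0, 0, 30, 5, 15, 5]
R4 ← R4 − (3)·R2: [0, 0, 12, 2, 6, 2]
R5 ← R5 + (3)·R2: [0, 0, -6, -1, -3, -1]
R4 ← R4 − (2/5)·R3: [0, 0, 0, 0, 0, 0]
R5 ← R5 + (1/5)·R3: [0, 0, 0, 0, 0, 0]
Echelon form has 3 nonzero rows, so rank(B) = 3.
Each nonzero row contributes one pivot column: 3 pivot columns.

3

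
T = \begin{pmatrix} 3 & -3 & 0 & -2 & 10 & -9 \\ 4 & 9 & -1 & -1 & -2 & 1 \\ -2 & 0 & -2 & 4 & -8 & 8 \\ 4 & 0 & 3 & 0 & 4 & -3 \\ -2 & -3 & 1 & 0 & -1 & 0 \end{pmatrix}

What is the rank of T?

Row reduce to echelon form.
R2 ← R2 − (4/3)·R1: [0, 13, -1, 5/3, -46/3, 13]
R3 ← R3 + (2/3)·R1: [0, -2, -2, 8/3, -4/3, 2]
R4 ← R4 − (4/3)·R1: [0, 4, 3, 8/3, -28/3, 9]
R5 ← R5 + (2/3)·R1: [0, -5, 1, -4/3, 17/3, -6]
R3 ← R3 + (2/13)·R2: [0, 0, -28/13, 38/13, -48/13, 4]
R4 ← R4 − (4/13)·R2: [0, 0, 43/13, 28/13, -60/13, 5]
R5 ← R5 + (5/13)·R2: [0, 0, 8/13, -9/13, -3/13, -1]
R4 ← R4 + (43/28)·R3: [0, 0, 0, 93/14, -72/7, 78/7]
R5 ← R5 + (2/7)·R3: [0, 0, 0, 1/7, -9/7, 1/7]
R5 ← R5 − (2/93)·R4: [0, 0, 0, 0, -33/31, -3/31]
Echelon form has 5 nonzero rows, so rank(T) = 5.

5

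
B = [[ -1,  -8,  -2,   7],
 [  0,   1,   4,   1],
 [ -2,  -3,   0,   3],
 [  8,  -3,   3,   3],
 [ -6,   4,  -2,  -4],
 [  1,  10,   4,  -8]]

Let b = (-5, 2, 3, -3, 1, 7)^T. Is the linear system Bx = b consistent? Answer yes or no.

no

Row reduce the augmented matrix [B | b].
R3 ← R3 − (2)·R1: [0, 13, 4, -11, 13]
R4 ← R4 + (8)·R1: [0, -67, -13, 59, -43]
R5 ← R5 − (6)·R1: [0, 52, 10, -46, 31]
R6 ← R6 + R1: [0, 2, 2, -1, 2]
R3 ← R3 − (13)·R2: [0, 0, -48, -24, -13]
R4 ← R4 + (67)·R2: [0, 0, 255, 126, 91]
R5 ← R5 − (52)·R2: [0, 0, -198, -98, -73]
R6 ← R6 − (2)·R2: [0, 0, -6, -3, -2]
R4 ← R4 + (85/16)·R3: [0, 0, 0, -3/2, 351/16]
R5 ← R5 − (33/8)·R3: [0, 0, 0, 1, -155/8]
R6 ← R6 − (1/8)·R3: [0, 0, 0, 0, -3/8]
R5 ← R5 + (2/3)·R4: [0, 0, 0, 0, -19/4]
R6 ← R6 − (3/38)·R5: [0, 0, 0, 0, 0]
The echelon form has 5 nonzero rows; the last pivot sits in the augmented column, so rank(B) = 4 but rank([B|b]) = 5.
Since the ranks differ, the system is inconsistent.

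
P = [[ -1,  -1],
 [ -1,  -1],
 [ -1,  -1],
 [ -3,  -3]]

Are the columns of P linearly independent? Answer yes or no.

Row reduce P to echelon form.
R2 ← R2 − R1: [0, 0]
R3 ← R3 − R1: [0, 0]
R4 ← R4 − (3)·R1: [0, 0]
1 pivot among 2 columns.
Only 1 < 2 pivot columns, so the columns are linearly dependent.

no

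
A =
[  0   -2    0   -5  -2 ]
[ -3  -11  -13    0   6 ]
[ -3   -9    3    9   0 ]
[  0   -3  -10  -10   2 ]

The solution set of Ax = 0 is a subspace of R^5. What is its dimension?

2

Row reduce to echelon form.
Swap R1 ↔ R2
R3 ← R3 − R1: [0, 2, 16, 9, -6]
R3 ← R3 + R2: [0, 0, 16, 4, -8]
R4 ← R4 − (3/2)·R2: [0, 0, -10, -5/2, 5]
R4 ← R4 + (5/8)·R3: [0, 0, 0, 0, 0]
3 nonzero rows, so rank(A) = 3.
A has 5 columns; by rank–nullity, nullity = 5 − 3 = 2.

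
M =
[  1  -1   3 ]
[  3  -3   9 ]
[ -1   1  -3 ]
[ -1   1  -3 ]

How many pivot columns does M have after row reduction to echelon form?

1

Row reduce to echelon form.
R2 ← R2 − (3)·R1: [0, 0, 0]
R3 ← R3 + R1: [0, 0, 0]
R4 ← R4 + R1: [0, 0, 0]
Echelon form has 1 nonzero row, so rank(M) = 1.
Each nonzero row contributes one pivot column: 1 pivot columns.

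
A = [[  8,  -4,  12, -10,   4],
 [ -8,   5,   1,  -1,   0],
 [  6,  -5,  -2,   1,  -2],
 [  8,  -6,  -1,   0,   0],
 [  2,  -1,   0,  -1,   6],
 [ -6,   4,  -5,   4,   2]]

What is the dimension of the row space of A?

4

Row reduce to echelon form.
R2 ← R2 + R1: [0, 1, 13, -11, 4]
R3 ← R3 − (3/4)·R1: [0, -2, -11, 17/2, -5]
R4 ← R4 − R1: [0, -2, -13, 10, -4]
R5 ← R5 − (1/4)·R1: [0, 0, -3, 3/2, 5]
R6 ← R6 + (3/4)·R1: [0, 1, 4, -7/2, 5]
R3 ← R3 + (2)·R2: [0, 0, 15, -27/2, 3]
R4 ← R4 + (2)·R2: [0, 0, 13, -12, 4]
R6 ← R6 − R2: [0, 0, -9, 15/2, 1]
R4 ← R4 − (13/15)·R3: [0, 0, 0, -3/10, 7/5]
R5 ← R5 + (1/5)·R3: [0, 0, 0, -6/5, 28/5]
R6 ← R6 + (3/5)·R3: [0, 0, 0, -3/5, 14/5]
R5 ← R5 − (4)·R4: [0, 0, 0, 0, 0]
R6 ← R6 − (2)·R4: [0, 0, 0, 0, 0]
Echelon form has 4 nonzero rows, so rank(A) = 4.
The row space has dimension equal to the rank: 4.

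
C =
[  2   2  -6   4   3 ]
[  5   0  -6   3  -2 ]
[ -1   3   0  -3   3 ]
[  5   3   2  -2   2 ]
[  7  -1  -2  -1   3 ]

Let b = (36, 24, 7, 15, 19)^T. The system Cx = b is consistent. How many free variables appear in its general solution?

0

Row reduce the augmented matrix [C | b].
R2 ← R2 − (5/2)·R1: [0, -5, 9, -7, -19/2, -66]
R3 ← R3 + (1/2)·R1: [0, 4, -3, -1, 9/2, 25]
R4 ← R4 − (5/2)·R1: [0, -2, 17, -12, -11/2, -75]
R5 ← R5 − (7/2)·R1: [0, -8, 19, -15, -15/2, -107]
R3 ← R3 + (4/5)·R2: [0, 0, 21/5, -33/5, -31/10, -139/5]
R4 ← R4 − (2/5)·R2: [0, 0, 67/5, -46/5, -17/10, -243/5]
R5 ← R5 − (8/5)·R2: [0, 0, 23/5, -19/5, 77/10, -7/5]
R4 ← R4 − (67/21)·R3: [0, 0, 0, 83/7, 172/21, 842/21]
R5 ← R5 − (23/21)·R3: [0, 0, 0, 24/7, 233/21, 610/21]
R5 ← R5 − (24/83)·R4: [0, 0, 0, 0, 2173/249, 4346/249]
The echelon form has 5 nonzero rows, and every pivot lies in the first 5 columns, so rank(C) = rank([C|b]) = 5.
The system is consistent.
Free variables = (unknowns) − (rank) = 5 − 5 = 0.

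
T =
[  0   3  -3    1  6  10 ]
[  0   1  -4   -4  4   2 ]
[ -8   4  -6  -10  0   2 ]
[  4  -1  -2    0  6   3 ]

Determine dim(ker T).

2

Row reduce to echelon form.
Swap R1 ↔ R3
R4 ← R4 + (1/2)·R1: [0, 1, -5, -5, 6, 4]
R3 ← R3 − (3)·R2: [0, 0, 9, 13, -6, 4]
R4 ← R4 − R2: [0, 0, -1, -1, 2, 2]
R4 ← R4 + (1/9)·R3: [0, 0, 0, 4/9, 4/3, 22/9]
4 nonzero rows, so rank(T) = 4.
T has 6 columns; by rank–nullity, nullity = 6 − 4 = 2.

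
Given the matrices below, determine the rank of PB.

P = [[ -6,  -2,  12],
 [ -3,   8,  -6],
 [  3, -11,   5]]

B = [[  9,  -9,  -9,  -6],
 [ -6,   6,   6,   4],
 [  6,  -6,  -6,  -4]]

1

First compute PB:
[[ 30, -30, -30, -20],
 [-111, 111, 111,  74],
 [123, -123, -123, -82]]
Now row reduce the product.
R2 ← R2 + (37/10)·R1: [0, 0, 0, 0]
R3 ← R3 − (41/10)·R1: [0, 0, 0, 0]
1 nonzero row, so rank(PB) = 1.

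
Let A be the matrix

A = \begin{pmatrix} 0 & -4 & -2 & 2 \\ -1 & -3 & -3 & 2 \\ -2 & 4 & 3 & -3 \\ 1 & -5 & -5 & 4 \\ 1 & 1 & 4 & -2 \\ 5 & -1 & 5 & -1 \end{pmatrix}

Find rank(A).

3

Row reduce to echelon form.
Swap R1 ↔ R2
R3 ← R3 − (2)·R1: [0, 10, 9, -7]
R4 ← R4 + R1: [0, -8, -8, 6]
R5 ← R5 + R1: [0, -2, 1, 0]
R6 ← R6 + (5)·R1: [0, -16, -10, 9]
R3 ← R3 + (5/2)·R2: [0, 0, 4, -2]
R4 ← R4 − (2)·R2: [0, 0, -4, 2]
R5 ← R5 − (1/2)·R2: [0, 0, 2, -1]
R6 ← R6 − (4)·R2: [0, 0, -2, 1]
R4 ← R4 + R3: [0, 0, 0, 0]
R5 ← R5 − (1/2)·R3: [0, 0, 0, 0]
R6 ← R6 + (1/2)·R3: [0, 0, 0, 0]
Echelon form has 3 nonzero rows, so rank(A) = 3.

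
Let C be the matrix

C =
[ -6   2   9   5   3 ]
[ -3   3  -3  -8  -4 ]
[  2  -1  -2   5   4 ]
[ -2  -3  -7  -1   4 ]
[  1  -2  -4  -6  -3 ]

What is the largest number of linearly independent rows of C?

Row reduce to echelon form.
R2 ← R2 − (1/2)·R1: [0, 2, -15/2, -21/2, -11/2]
R3 ← R3 + (1/3)·R1: [0, -1/3, 1, 20/3, 5]
R4 ← R4 − (1/3)·R1: [0, -11/3, -10, -8/3, 3]
R5 ← R5 + (1/6)·R1: [0, -5/3, -5/2, -31/6, -5/2]
R3 ← R3 + (1/6)·R2: [0, 0, -1/4, 59/12, 49/12]
R4 ← R4 + (11/6)·R2: [0, 0, -95/4, -263/12, -85/12]
R5 ← R5 + (5/6)·R2: [0, 0, -35/4, -167/12, -85/12]
R4 ← R4 − (95)·R3: [0, 0, 0, -489, -395]
R5 ← R5 − (35)·R3: [0, 0, 0, -186, -150]
R5 ← R5 − (62/163)·R4: [0, 0, 0, 0, 40/163]
Echelon form has 5 nonzero rows, so rank(C) = 5.
The rank gives the maximum number of linearly independent rows: 5.

5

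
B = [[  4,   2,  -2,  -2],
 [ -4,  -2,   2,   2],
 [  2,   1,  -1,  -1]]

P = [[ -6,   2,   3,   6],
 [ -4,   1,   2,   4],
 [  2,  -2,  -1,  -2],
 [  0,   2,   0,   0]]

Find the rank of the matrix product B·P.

1

First compute BP:
[[-36,  10,  18,  36],
 [ 36, -10, -18, -36],
 [-18,   5,   9,  18]]
Now row reduce the product.
R2 ← R2 + R1: [0, 0, 0, 0]
R3 ← R3 − (1/2)·R1: [0, 0, 0, 0]
1 nonzero row, so rank(BP) = 1.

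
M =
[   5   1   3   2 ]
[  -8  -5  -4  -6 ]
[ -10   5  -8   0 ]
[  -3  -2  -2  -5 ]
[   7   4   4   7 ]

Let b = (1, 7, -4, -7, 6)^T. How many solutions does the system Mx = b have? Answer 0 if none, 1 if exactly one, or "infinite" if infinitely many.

Row reduce the augmented matrix [M | b].
R2 ← R2 + (8/5)·R1: [0, -17/5, 4/5, -14/5, 43/5]
R3 ← R3 + (2)·R1: [0, 7, -2, 4, -2]
R4 ← R4 + (3/5)·R1: [0, -7/5, -1/5, -19/5, -32/5]
R5 ← R5 − (7/5)·R1: [0, 13/5, -1/5, 21/5, 23/5]
R3 ← R3 + (35/17)·R2: [0, 0, -6/17, -30/17, 267/17]
R4 ← R4 − (7/17)·R2: [0, 0, -9/17, -45/17, -169/17]
R5 ← R5 + (13/17)·R2: [0, 0, 7/17, 35/17, 190/17]
R4 ← R4 − (3/2)·R3: [0, 0, 0, 0, -67/2]
R5 ← R5 + (7/6)·R3: [0, 0, 0, 0, 59/2]
R5 ← R5 + (59/67)·R4: [0, 0, 0, 0, 0]
The echelon form has 4 nonzero rows; the last pivot sits in the augmented column, so rank(M) = 3 but rank([M|b]) = 4.
Since the ranks differ, the system is inconsistent.
It has no solutions.

0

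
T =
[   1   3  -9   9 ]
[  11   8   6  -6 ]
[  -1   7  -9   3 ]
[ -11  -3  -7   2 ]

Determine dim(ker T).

1

Row reduce to echelon form.
R2 ← R2 − (11)·R1: [0, -25, 105, -105]
R3 ← R3 + R1: [0, 10, -18, 12]
R4 ← R4 + (11)·R1: [0, 30, -106, 101]
R3 ← R3 + (2/5)·R2: [0, 0, 24, -30]
R4 ← R4 + (6/5)·R2: [0, 0, 20, -25]
R4 ← R4 − (5/6)·R3: [0, 0, 0, 0]
3 nonzero rows, so rank(T) = 3.
T has 4 columns; by rank–nullity, nullity = 4 − 3 = 1.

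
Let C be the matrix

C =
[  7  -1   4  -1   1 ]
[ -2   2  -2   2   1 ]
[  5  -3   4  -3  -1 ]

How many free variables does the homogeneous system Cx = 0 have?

Row reduce to echelon form.
R2 ← R2 + (2/7)·R1: [0, 12/7, -6/7, 12/7, 9/7]
R3 ← R3 − (5/7)·R1: [0, -16/7, 8/7, -16/7, -12/7]
R3 ← R3 + (4/3)·R2: [0, 0, 0, 0, 0]
2 nonzero rows, so rank(C) = 2.
C has 5 columns; by rank–nullity, nullity = 5 − 2 = 3.

3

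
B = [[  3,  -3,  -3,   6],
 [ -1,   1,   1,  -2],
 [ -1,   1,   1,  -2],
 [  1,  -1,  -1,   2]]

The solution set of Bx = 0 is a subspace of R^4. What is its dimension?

3

Row reduce to echelon form.
R2 ← R2 + (1/3)·R1: [0, 0, 0, 0]
R3 ← R3 + (1/3)·R1: [0, 0, 0, 0]
R4 ← R4 − (1/3)·R1: [0, 0, 0, 0]
1 nonzero row, so rank(B) = 1.
B has 4 columns; by rank–nullity, nullity = 4 − 1 = 3.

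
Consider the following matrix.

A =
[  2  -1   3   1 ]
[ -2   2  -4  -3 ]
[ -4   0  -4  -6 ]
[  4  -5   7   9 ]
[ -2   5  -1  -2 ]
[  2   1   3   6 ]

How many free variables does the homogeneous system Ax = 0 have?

0

Row reduce to echelon form.
R2 ← R2 + R1: [0, 1, -1, -2]
R3 ← R3 + (2)·R1: [0, -2, 2, -4]
R4 ← R4 − (2)·R1: [0, -3, 1, 7]
R5 ← R5 + R1: [0, 4, 2, -1]
R6 ← R6 − R1: [0, 2, 0, 5]
R3 ← R3 + (2)·R2: [0, 0, 0, -8]
R4 ← R4 + (3)·R2: [0, 0, -2, 1]
R5 ← R5 − (4)·R2: [0, 0, 6, 7]
R6 ← R6 − (2)·R2: [0, 0, 2, 9]
Swap R3 ↔ R4
R5 ← R5 + (3)·R3: [0, 0, 0, 10]
R6 ← R6 + R3: [0, 0, 0, 10]
R5 ← R5 + (5/4)·R4: [0, 0, 0, 0]
R6 ← R6 + (5/4)·R4: [0, 0, 0, 0]
4 nonzero rows, so rank(A) = 4.
A has 4 columns; by rank–nullity, nullity = 4 − 4 = 0.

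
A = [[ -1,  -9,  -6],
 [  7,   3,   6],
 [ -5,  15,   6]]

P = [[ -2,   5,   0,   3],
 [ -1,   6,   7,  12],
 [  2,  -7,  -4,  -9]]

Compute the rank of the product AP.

First compute AP:
[[ -1, -17, -39, -57],
 [ -5,  11,  -3,   3],
 [  7,  23,  81, 111]]
Now row reduce the product.
R2 ← R2 − (5)·R1: [0, 96, 192, 288]
R3 ← R3 + (7)·R1: [0, -96, -192, -288]
R3 ← R3 + R2: [0, 0, 0, 0]
2 nonzero rows, so rank(AP) = 2.

2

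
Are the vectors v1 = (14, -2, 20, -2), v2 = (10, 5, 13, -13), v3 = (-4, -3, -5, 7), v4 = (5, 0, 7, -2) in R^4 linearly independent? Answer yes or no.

Form the matrix with these vectors as rows and row reduce.
R2 ← R2 − (5/7)·R1: [0, 45/7, -9/7, -81/7]
R3 ← R3 + (2/7)·R1: [0, -25/7, 5/7, 45/7]
R4 ← R4 − (5/14)·R1: [0, 5/7, -1/7, -9/7]
R3 ← R3 + (5/9)·R2: [0, 0, 0, 0]
R4 ← R4 − (1/9)·R2: [0, 0, 0, 0]
2 nonzero rows, so the 4 vectors span a space of dimension 2.
Since 2 < 4, the vectors are linearly dependent.

no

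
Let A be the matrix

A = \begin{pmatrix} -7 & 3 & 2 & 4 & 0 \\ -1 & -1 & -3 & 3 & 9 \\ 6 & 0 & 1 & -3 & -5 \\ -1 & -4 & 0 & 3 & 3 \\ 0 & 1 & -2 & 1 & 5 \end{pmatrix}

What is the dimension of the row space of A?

Row reduce to echelon form.
R2 ← R2 − (1/7)·R1: [0, -10/7, -23/7, 17/7, 9]
R3 ← R3 + (6/7)·R1: [0, 18/7, 19/7, 3/7, -5]
R4 ← R4 − (1/7)·R1: [0, -31/7, -2/7, 17/7, 3]
R3 ← R3 + (9/5)·R2: [0, 0, -16/5, 24/5, 56/5]
R4 ← R4 − (31/10)·R2: [0, 0, 99/10, -51/10, -249/10]
R5 ← R5 + (7/10)·R2: [0, 0, -43/10, 27/10, 113/10]
R4 ← R4 + (99/32)·R3: [0, 0, 0, 39/4, 39/4]
R5 ← R5 − (43/32)·R3: [0, 0, 0, -15/4, -15/4]
R5 ← R5 + (5/13)·R4: [0, 0, 0, 0, 0]
Echelon form has 4 nonzero rows, so rank(A) = 4.
The row space has dimension equal to the rank: 4.

4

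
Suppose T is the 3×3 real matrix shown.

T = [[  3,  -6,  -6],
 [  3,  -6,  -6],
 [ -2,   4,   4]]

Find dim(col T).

Row reduce to echelon form.
R2 ← R2 − R1: [0, 0, 0]
R3 ← R3 + (2/3)·R1: [0, 0, 0]
Echelon form has 1 nonzero row, so rank(T) = 1.
The column space has dimension equal to the rank: 1.

1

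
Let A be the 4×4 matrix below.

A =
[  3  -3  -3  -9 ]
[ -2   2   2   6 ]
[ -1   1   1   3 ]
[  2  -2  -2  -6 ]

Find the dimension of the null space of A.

Row reduce to echelon form.
R2 ← R2 + (2/3)·R1: [0, 0, 0, 0]
R3 ← R3 + (1/3)·R1: [0, 0, 0, 0]
R4 ← R4 − (2/3)·R1: [0, 0, 0, 0]
1 nonzero row, so rank(A) = 1.
A has 4 columns; by rank–nullity, nullity = 4 − 1 = 3.

3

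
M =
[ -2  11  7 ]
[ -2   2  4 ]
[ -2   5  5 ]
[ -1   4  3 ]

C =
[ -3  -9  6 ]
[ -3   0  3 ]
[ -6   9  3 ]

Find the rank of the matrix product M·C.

2

First compute MC:
[[-69,  81,  42],
 [-24,  54,   6],
 [-39,  63,  18],
 [-27,  36,  15]]
Now row reduce the product.
R2 ← R2 − (8/23)·R1: [0, 594/23, -198/23]
R3 ← R3 − (13/23)·R1: [0, 396/23, -132/23]
R4 ← R4 − (9/23)·R1: [0, 99/23, -33/23]
R3 ← R3 − (2/3)·R2: [0, 0, 0]
R4 ← R4 − (1/6)·R2: [0, 0, 0]
2 nonzero rows, so rank(MC) = 2.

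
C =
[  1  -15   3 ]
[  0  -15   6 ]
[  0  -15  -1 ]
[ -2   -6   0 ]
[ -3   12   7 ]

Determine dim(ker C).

Row reduce to echelon form.
R4 ← R4 + (2)·R1: [0, -36, 6]
R5 ← R5 + (3)·R1: [0, -33, 16]
R3 ← R3 − R2: [0, 0, -7]
R4 ← R4 − (12/5)·R2: [0, 0, -42/5]
R5 ← R5 − (11/5)·R2: [0, 0, 14/5]
R4 ← R4 − (6/5)·R3: [0, 0, 0]
R5 ← R5 + (2/5)·R3: [0, 0, 0]
3 nonzero rows, so rank(C) = 3.
C has 3 columns; by rank–nullity, nullity = 3 − 3 = 0.

0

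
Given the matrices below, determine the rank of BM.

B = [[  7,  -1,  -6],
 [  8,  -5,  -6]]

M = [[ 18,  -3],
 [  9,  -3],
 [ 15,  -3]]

2

First compute BM:
[[ 27,   0],
 [  9,   9]]
Now row reduce the product.
R2 ← R2 − (1/3)·R1: [0, 9]
2 nonzero rows, so rank(BM) = 2.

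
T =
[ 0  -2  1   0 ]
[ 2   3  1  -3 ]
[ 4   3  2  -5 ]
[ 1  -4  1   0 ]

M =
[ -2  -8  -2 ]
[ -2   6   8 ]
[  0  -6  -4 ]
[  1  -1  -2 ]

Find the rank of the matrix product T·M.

First compute TM:
[[  4, -18, -20],
 [-13,  -1,  22],
 [-19, -21,  18],
 [  6, -38, -38]]
Now row reduce the product.
R2 ← R2 + (13/4)·R1: [0, -119/2, -43]
R3 ← R3 + (19/4)·R1: [0, -213/2, -77]
R4 ← R4 − (3/2)·R1: [0, -11, -8]
R3 ← R3 − (213/119)·R2: [0, 0, -4/119]
R4 ← R4 − (22/119)·R2: [0, 0, -6/119]
R4 ← R4 − (3/2)·R3: [0, 0, 0]
3 nonzero rows, so rank(TM) = 3.

3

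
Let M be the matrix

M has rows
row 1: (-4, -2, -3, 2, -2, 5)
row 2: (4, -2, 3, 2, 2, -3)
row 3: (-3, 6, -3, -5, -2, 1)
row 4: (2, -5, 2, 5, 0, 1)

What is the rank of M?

4

Row reduce to echelon form.
R2 ← R2 + R1: [0, -4, 0, 4, 0, 2]
R3 ← R3 − (3/4)·R1: [0, 15/2, -3/4, -13/2, -1/2, -11/4]
R4 ← R4 + (1/2)·R1: [0, -6, 1/2, 6, -1, 7/2]
R3 ← R3 + (15/8)·R2: [0, 0, -3/4, 1, -1/2, 1]
R4 ← R4 − (3/2)·R2: [0, 0, 1/2, 0, -1, 1/2]
R4 ← R4 + (2/3)·R3: [0, 0, 0, 2/3, -4/3, 7/6]
Echelon form has 4 nonzero rows, so rank(M) = 4.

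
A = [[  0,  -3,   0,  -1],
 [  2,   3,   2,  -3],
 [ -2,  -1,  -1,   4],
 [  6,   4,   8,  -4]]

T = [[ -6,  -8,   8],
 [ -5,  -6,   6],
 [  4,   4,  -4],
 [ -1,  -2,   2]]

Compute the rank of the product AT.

2

First compute AT:
[[ 16,  20, -20],
 [-16, -20,  20],
 [  9,  10, -10],
 [-20, -32,  32]]
Now row reduce the product.
R2 ← R2 + R1: [0, 0, 0]
R3 ← R3 − (9/16)·R1: [0, -5/4, 5/4]
R4 ← R4 + (5/4)·R1: [0, -7, 7]
Swap R2 ↔ R3
R4 ← R4 − (28/5)·R2: [0, 0, 0]
2 nonzero rows, so rank(AT) = 2.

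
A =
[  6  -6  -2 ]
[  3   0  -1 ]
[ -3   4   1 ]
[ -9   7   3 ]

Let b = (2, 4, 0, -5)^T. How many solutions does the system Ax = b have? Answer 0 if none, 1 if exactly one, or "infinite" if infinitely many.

infinite

Row reduce the augmented matrix [A | b].
R2 ← R2 − (1/2)·R1: [0, 3, 0, 3]
R3 ← R3 + (1/2)·R1: [0, 1, 0, 1]
R4 ← R4 + (3/2)·R1: [0, -2, 0, -2]
R3 ← R3 − (1/3)·R2: [0, 0, 0, 0]
R4 ← R4 + (2/3)·R2: [0, 0, 0, 0]
The echelon form has 2 nonzero rows, and every pivot lies in the first 3 columns, so rank(A) = rank([A|b]) = 2.
The system is consistent.
rank = 2 < 3 unknowns, so there are infinitely many solutions.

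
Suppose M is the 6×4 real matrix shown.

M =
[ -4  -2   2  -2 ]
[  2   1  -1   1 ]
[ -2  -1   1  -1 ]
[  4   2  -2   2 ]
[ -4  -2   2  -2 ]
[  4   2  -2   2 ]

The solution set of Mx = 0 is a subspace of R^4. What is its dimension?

3

Row reduce to echelon form.
R2 ← R2 + (1/2)·R1: [0, 0, 0, 0]
R3 ← R3 − (1/2)·R1: [0, 0, 0, 0]
R4 ← R4 + R1: [0, 0, 0, 0]
R5 ← R5 − R1: [0, 0, 0, 0]
R6 ← R6 + R1: [0, 0, 0, 0]
1 nonzero row, so rank(M) = 1.
M has 4 columns; by rank–nullity, nullity = 4 − 1 = 3.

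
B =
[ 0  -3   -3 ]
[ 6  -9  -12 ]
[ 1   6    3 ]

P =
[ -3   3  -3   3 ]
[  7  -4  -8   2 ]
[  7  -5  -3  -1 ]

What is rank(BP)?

2

First compute BP:
[[-42,  27,  33,  -3],
 [-165, 114,  90,  12],
 [ 60, -36, -60,  12]]
Now row reduce the product.
R2 ← R2 − (55/14)·R1: [0, 111/14, -555/14, 333/14]
R3 ← R3 + (10/7)·R1: [0, 18/7, -90/7, 54/7]
R3 ← R3 − (12/37)·R2: [0, 0, 0, 0]
2 nonzero rows, so rank(BP) = 2.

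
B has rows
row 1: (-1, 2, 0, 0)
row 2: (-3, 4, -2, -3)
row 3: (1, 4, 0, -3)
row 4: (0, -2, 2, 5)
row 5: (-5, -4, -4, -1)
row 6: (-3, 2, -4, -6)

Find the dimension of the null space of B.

1

Row reduce to echelon form.
R2 ← R2 − (3)·R1: [0, -2, -2, -3]
R3 ← R3 + R1: [0, 6, 0, -3]
R5 ← R5 − (5)·R1: [0, -14, -4, -1]
R6 ← R6 − (3)·R1: [0, -4, -4, -6]
R3 ← R3 + (3)·R2: [0, 0, -6, -12]
R4 ← R4 − R2: [0, 0, 4, 8]
R5 ← R5 − (7)·R2: [0, 0, 10, 20]
R6 ← R6 − (2)·R2: [0, 0, 0, 0]
R4 ← R4 + (2/3)·R3: [0, 0, 0, 0]
R5 ← R5 + (5/3)·R3: [0, 0, 0, 0]
3 nonzero rows, so rank(B) = 3.
B has 4 columns; by rank–nullity, nullity = 4 − 3 = 1.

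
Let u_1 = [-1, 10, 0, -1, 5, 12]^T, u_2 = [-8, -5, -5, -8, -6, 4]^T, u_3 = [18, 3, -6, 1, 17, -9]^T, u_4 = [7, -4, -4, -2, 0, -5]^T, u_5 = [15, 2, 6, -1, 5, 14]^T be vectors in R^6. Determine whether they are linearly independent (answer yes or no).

yes

Form the matrix with these vectors as rows and row reduce.
R2 ← R2 − (8)·R1: [0, -85, -5, 0, -46, -92]
R3 ← R3 + (18)·R1: [0, 183, -6, -17, 107, 207]
R4 ← R4 + (7)·R1: [0, 66, -4, -9, 35, 79]
R5 ← R5 + (15)·R1: [0, 152, 6, -16, 80, 194]
R3 ← R3 + (183/85)·R2: [0, 0, -285/17, -17, 677/85, 759/85]
R4 ← R4 + (66/85)·R2: [0, 0, -134/17, -9, -61/85, 643/85]
R5 ← R5 + (152/85)·R2: [0, 0, -50/17, -16, -192/85, 2506/85]
R4 ← R4 − (134/285)·R3: [0, 0, 0, -287/285, -6359/1425, 1599/475]
R5 ← R5 − (10/57)·R3: [0, 0, 0, -742/57, -1042/285, 2652/95]
R5 ← R5 − (530/41)·R4: [0, 0, 0, 0, 11076/205, -78/5]
5 nonzero rows, so the 5 vectors span a space of dimension 5.
Since 5 = 5, the vectors are linearly independent.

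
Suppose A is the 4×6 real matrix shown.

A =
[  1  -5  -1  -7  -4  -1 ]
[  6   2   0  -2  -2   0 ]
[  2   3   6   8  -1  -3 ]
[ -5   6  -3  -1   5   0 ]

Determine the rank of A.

Row reduce to echelon form.
R2 ← R2 − (6)·R1: [0, 32, 6, 40, 22, 6]
R3 ← R3 − (2)·R1: [0, 13, 8, 22, 7, -1]
R4 ← R4 + (5)·R1: [0, -19, -8, -36, -15, -5]
R3 ← R3 − (13/32)·R2: [0, 0, 89/16, 23/4, -31/16, -55/16]
R4 ← R4 + (19/32)·R2: [0, 0, -71/16, -49/4, -31/16, -23/16]
R4 ← R4 + (71/89)·R3: [0, 0, 0, -682/89, -310/89, -372/89]
Echelon form has 4 nonzero rows, so rank(A) = 4.

4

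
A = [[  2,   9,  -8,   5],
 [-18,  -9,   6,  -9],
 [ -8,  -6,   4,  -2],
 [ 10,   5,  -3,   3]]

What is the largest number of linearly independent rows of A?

Row reduce to echelon form.
R2 ← R2 + (9)·R1: [0, 72, -66, 36]
R3 ← R3 + (4)·R1: [0, 30, -28, 18]
R4 ← R4 − (5)·R1: [0, -40, 37, -22]
R3 ← R3 − (5/12)·R2: [0, 0, -1/2, 3]
R4 ← R4 + (5/9)·R2: [0, 0, 1/3, -2]
R4 ← R4 + (2/3)·R3: [0, 0, 0, 0]
Echelon form has 3 nonzero rows, so rank(A) = 3.
The rank gives the maximum number of linearly independent rows: 3.

3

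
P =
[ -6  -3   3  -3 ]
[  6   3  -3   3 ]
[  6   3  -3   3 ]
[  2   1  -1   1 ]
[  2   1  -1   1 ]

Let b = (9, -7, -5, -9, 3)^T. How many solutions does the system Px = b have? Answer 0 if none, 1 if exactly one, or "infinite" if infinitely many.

Row reduce the augmented matrix [P | b].
R2 ← R2 + R1: [0, 0, 0, 0, 2]
R3 ← R3 + R1: [0, 0, 0, 0, 4]
R4 ← R4 + (1/3)·R1: [0, 0, 0, 0, -6]
R5 ← R5 + (1/3)·R1: [0, 0, 0, 0, 6]
R3 ← R3 − (2)·R2: [0, 0, 0, 0, 0]
R4 ← R4 + (3)·R2: [0, 0, 0, 0, 0]
R5 ← R5 − (3)·R2: [0, 0, 0, 0, 0]
The echelon form has 2 nonzero rows; the last pivot sits in the augmented column, so rank(P) = 1 but rank([P|b]) = 2.
Since the ranks differ, the system is inconsistent.
It has no solutions.

0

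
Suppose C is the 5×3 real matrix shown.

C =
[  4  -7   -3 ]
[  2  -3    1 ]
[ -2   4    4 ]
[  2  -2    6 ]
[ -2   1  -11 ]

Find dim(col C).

Row reduce to echelon form.
R2 ← R2 − (1/2)·R1: [0, 1/2, 5/2]
R3 ← R3 + (1/2)·R1: [0, 1/2, 5/2]
R4 ← R4 − (1/2)·R1: [0, 3/2, 15/2]
R5 ← R5 + (1/2)·R1: [0, -5/2, -25/2]
R3 ← R3 − R2: [0, 0, 0]
R4 ← R4 − (3)·R2: [0, 0, 0]
R5 ← R5 + (5)·R2: [0, 0, 0]
Echelon form has 2 nonzero rows, so rank(C) = 2.
The column space has dimension equal to the rank: 2.

2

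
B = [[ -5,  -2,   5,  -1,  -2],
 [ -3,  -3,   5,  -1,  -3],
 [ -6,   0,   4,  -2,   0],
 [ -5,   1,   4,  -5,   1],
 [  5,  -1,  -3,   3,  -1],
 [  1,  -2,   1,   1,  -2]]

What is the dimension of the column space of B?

3

Row reduce to echelon form.
R2 ← R2 − (3/5)·R1: [0, -9/5, 2, -2/5, -9/5]
R3 ← R3 − (6/5)·R1: [0, 12/5, -2, -4/5, 12/5]
R4 ← R4 − R1: [0, 3, -1, -4, 3]
R5 ← R5 + R1: [0, -3, 2, 2, -3]
R6 ← R6 + (1/5)·R1: [0, -12/5, 2, 4/5, -12/5]
R3 ← R3 + (4/3)·R2: [0, 0, 2/3, -4/3, 0]
R4 ← R4 + (5/3)·R2: [0, 0, 7/3, -14/3, 0]
R5 ← R5 − (5/3)·R2: [0, 0, -4/3, 8/3, 0]
R6 ← R6 − (4/3)·R2: [0, 0, -2/3, 4/3, 0]
R4 ← R4 − (7/2)·R3: [0, 0, 0, 0, 0]
R5 ← R5 + (2)·R3: [0, 0, 0, 0, 0]
R6 ← R6 + R3: [0, 0, 0, 0, 0]
Echelon form has 3 nonzero rows, so rank(B) = 3.
The column space has dimension equal to the rank: 3.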